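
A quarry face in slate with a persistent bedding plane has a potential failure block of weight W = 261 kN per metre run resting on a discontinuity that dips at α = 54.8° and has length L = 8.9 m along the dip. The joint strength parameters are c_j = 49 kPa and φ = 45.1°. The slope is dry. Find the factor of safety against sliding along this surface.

FS = 2.75

Resolving the block weight along and normal to the plane and applying the Mohr–Coulomb strength on the joint:
N' = W cosα = 261·cos54.8° = 150.4 kN/m
Driving force T = W sinα = 261·sin54.8° = 213.3 kN/m
Resisting force R = c_j·L + N'·tanφ = 49·8.9 + 150.4·tan45.1° = 436.1 + 151.0 = 587.1 kN/m
FS = R / T = 587.1 / 213.3 = 2.753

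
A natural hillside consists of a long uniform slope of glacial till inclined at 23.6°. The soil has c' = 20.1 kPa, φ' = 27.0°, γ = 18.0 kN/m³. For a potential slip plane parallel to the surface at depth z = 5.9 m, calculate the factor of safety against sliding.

For an infinite slope with a slip plane parallel to the surface (no pore pressure): FS = [c' + γz cos²β tanφ'] / [γz sinβ cosβ].
γz = 18.0·5.9 = 106.20 kN/m²
Numerator = 20.1 + 106.20·cos²23.6°·tan27.0° = 20.1 + 106.20·0.8397·0.5095 = 65.539 kPa
Denominator = 106.20·sin23.6°·cos23.6° = 106.20·0.4003·0.9164 = 38.961 kPa
FS = 65.539 / 38.961 = 1.682

FS = 1.68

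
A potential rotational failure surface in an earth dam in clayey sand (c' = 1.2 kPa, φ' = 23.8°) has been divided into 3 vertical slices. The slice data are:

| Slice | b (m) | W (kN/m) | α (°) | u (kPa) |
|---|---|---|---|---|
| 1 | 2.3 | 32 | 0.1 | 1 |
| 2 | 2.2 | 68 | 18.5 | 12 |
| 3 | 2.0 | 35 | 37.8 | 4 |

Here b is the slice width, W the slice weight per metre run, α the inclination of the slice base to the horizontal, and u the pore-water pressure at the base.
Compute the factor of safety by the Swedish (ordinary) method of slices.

Ordinary method of slices: FS = Σ[c'·Δl_i + (W_i cosα_i − u_i·Δl_i)·tanφ'] / Σ W_i sinα_i, with Δl_i = b_i / cosα_i.
Slice 1: Δl = 2.3/cos0.1° = 2.300 m; N'_1 = 32·cos0.1° − 1·2.300 = 29.7; c'Δl = 2.76; W sinα = 0.1
Slice 2: Δl = 2.2/cos18.5° = 2.320 m; N'_2 = 68·cos18.5° − 12·2.320 = 36.6; c'Δl = 2.78; W sinα = 21.6
Slice 3: Δl = 2.0/cos37.8° = 2.531 m; N'_3 = 35·cos37.8° − 4·2.531 = 17.5; c'Δl = 3.04; W sinα = 21.5
Σc'Δl = 8.6 kN/m; ΣN' = 83.9 kN/m; ΣW sinα = 43.1 kN/m
Resisting = 8.6 + 83.9·tan23.8° = 8.6 + 37.0 = 45.6 kN/m
FS = 45.6 / 43.1 = 1.058

FS = 1.06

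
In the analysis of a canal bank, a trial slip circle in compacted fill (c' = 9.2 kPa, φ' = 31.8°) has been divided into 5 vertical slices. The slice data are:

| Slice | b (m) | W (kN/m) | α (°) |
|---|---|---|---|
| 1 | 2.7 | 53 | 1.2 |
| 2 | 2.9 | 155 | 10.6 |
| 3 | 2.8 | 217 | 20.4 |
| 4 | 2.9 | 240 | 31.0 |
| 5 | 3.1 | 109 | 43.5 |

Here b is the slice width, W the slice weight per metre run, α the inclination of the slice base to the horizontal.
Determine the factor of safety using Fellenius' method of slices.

Ordinary method of slices: FS = Σ[c'·Δl_i + (W_i cosα_i)·tanφ'] / Σ W_i sinα_i, with Δl_i = b_i / cosα_i.
Slice 1: Δl = 2.7/cos1.2° = 2.701 m; N'_1 = 53·cos1.2° = 53.0; c'Δl = 24.85; W sinα = 1.1
Slice 2: Δl = 2.9/cos10.6° = 2.950 m; N'_2 = 155·cos10.6° = 152.4; c'Δl = 27.14; W sinα = 28.5
Slice 3: Δl = 2.8/cos20.4° = 2.987 m; N'_3 = 217·cos20.4° = 203.4; c'Δl = 27.48; W sinα = 75.6
Slice 4: Δl = 2.9/cos31.0° = 3.383 m; N'_4 = 240·cos31.0° = 205.7; c'Δl = 31.13; W sinα = 123.6
Slice 5: Δl = 3.1/cos43.5° = 4.274 m; N'_5 = 109·cos43.5° = 79.1; c'Δl = 39.32; W sinα = 75.0
Σc'Δl = 149.9 kN/m; ΣN' = 693.5 kN/m; ΣW sinα = 303.9 kN/m
Resisting = 149.9 + 693.5·tan31.8° = 149.9 + 430.0 = 579.9 kN/m
FS = 579.9 / 303.9 = 1.908

FS = 1.91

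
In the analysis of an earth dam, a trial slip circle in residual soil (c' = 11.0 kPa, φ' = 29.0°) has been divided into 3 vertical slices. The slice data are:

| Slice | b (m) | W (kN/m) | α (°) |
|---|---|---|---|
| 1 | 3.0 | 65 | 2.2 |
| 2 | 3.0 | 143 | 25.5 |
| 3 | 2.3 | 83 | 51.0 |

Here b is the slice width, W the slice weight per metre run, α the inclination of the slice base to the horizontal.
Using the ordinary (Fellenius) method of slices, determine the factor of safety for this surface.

Ordinary method of slices: FS = Σ[c'·Δl_i + (W_i cosα_i)·tanφ'] / Σ W_i sinα_i, with Δl_i = b_i / cosα_i.
Slice 1: Δl = 3.0/cos2.2° = 3.002 m; N'_1 = 65·cos2.2° = 65.0; c'Δl = 33.02; W sinα = 2.5
Slice 2: Δl = 3.0/cos25.5° = 3.324 m; N'_2 = 143·cos25.5° = 129.1; c'Δl = 36.56; W sinα = 61.6
Slice 3: Δl = 2.3/cos51.0° = 3.655 m; N'_3 = 83·cos51.0° = 52.2; c'Δl = 40.20; W sinα = 64.5
Σc'Δl = 109.8 kN/m; ΣN' = 246.3 kN/m; ΣW sinα = 128.6 kN/m
Resisting = 109.8 + 246.3·tan29.0° = 109.8 + 136.5 = 246.3 kN/m
FS = 246.3 / 128.6 = 1.916

FS = 1.92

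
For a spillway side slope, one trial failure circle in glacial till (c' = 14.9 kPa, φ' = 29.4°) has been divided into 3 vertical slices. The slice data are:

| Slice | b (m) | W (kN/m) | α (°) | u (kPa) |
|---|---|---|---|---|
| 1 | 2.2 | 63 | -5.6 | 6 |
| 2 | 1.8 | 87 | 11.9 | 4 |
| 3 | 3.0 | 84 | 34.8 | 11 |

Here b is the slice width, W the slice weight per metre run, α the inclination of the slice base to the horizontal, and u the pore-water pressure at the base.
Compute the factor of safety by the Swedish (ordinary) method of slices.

FS = 3.39

Ordinary method of slices: FS = Σ[c'·Δl_i + (W_i cosα_i − u_i·Δl_i)·tanφ'] / Σ W_i sinα_i, with Δl_i = b_i / cosα_i.
Slice 1: Δl = 2.2/cos(-5.6°) = 2.211 m; N'_1 = 63·cos(-5.6°) − 6·2.211 = 49.4; c'Δl = 32.94; W sinα = -6.1
Slice 2: Δl = 1.8/cos11.9° = 1.840 m; N'_2 = 87·cos11.9° − 4·1.840 = 77.8; c'Δl = 27.41; W sinα = 17.9
Slice 3: Δl = 3.0/cos34.8° = 3.653 m; N'_3 = 84·cos34.8° − 11·3.653 = 28.8; c'Δl = 54.44; W sinα = 47.9
Σc'Δl = 114.8 kN/m; ΣN' = 156.0 kN/m; ΣW sinα = 59.7 kN/m
Resisting = 114.8 + 156.0·tan29.4° = 114.8 + 87.9 = 202.7 kN/m
FS = 202.7 / 59.7 = 3.393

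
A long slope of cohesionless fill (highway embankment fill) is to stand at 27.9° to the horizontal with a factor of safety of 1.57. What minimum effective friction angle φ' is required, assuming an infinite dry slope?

φ' = 39.7°

FS = tanφ'/tanβ ⇒ tanφ' = FS · tanβ = 1.57 · tan27.9° = 0.8313
φ' = arctan(0.8313) = 39.74°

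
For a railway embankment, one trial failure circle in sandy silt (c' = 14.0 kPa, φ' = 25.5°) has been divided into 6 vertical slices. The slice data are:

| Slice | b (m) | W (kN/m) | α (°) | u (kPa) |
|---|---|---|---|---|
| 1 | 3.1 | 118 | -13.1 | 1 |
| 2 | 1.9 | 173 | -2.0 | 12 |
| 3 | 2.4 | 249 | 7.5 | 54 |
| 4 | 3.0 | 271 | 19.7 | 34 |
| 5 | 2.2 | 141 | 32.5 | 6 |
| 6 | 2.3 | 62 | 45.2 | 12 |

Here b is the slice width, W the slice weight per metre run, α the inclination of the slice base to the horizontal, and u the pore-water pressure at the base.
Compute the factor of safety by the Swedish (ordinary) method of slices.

Ordinary method of slices: FS = Σ[c'·Δl_i + (W_i cosα_i − u_i·Δl_i)·tanφ'] / Σ W_i sinα_i, with Δl_i = b_i / cosα_i.
Slice 1: Δl = 3.1/cos(-13.1°) = 3.183 m; N'_1 = 118·cos(-13.1°) − 1·3.183 = 111.7; c'Δl = 44.56; W sinα = -26.7
Slice 2: Δl = 1.9/cos(-2.0°) = 1.901 m; N'_2 = 173·cos(-2.0°) − 12·1.901 = 150.1; c'Δl = 26.62; W sinα = -6.0
Slice 3: Δl = 2.4/cos7.5° = 2.421 m; N'_3 = 249·cos7.5° − 54·2.421 = 116.2; c'Δl = 33.89; W sinα = 32.5
Slice 4: Δl = 3.0/cos19.7° = 3.187 m; N'_4 = 271·cos19.7° − 34·3.187 = 146.8; c'Δl = 44.61; W sinα = 91.4
Slice 5: Δl = 2.2/cos32.5° = 2.609 m; N'_5 = 141·cos32.5° − 6·2.609 = 103.3; c'Δl = 36.52; W sinα = 75.8
Slice 6: Δl = 2.3/cos45.2° = 3.264 m; N'_6 = 62·cos45.2° − 12·3.264 = 4.5; c'Δl = 45.70; W sinα = 44.0
Σc'Δl = 231.9 kN/m; ΣN' = 632.6 kN/m; ΣW sinα = 210.8 kN/m
Resisting = 231.9 + 632.6·tan25.5° = 231.9 + 301.7 = 533.6 kN/m
FS = 533.6 / 210.8 = 2.531

FS = 2.53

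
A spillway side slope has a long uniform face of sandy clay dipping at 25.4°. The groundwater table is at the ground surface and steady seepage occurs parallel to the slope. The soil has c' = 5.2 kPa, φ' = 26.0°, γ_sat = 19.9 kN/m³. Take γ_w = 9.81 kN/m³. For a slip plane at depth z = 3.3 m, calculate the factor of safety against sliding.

FS = 0.73

With seepage parallel to the slope and the water table at the surface, the effective normal stress on the slip plane uses the buoyant unit weight γ' = γ_sat − γ_w while the driving shear stress uses γ_sat:
FS = [c' + γ' z cos²β tanφ'] / [γ_sat z sinβ cosβ]
γ' = 19.9 − 9.81 = 10.09 kN/m³
Numerator = 5.2 + 10.09·3.3·cos²25.4°·tan26.0° = 5.2 + 10.09·3.3·0.8160·0.4877 = 18.452 kPa
Denominator = 19.9·3.3·sin25.4°·cos25.4° = 19.9·3.3·0.4289·0.9033 = 25.445 kPa
FS = 18.452 / 25.445 = 0.725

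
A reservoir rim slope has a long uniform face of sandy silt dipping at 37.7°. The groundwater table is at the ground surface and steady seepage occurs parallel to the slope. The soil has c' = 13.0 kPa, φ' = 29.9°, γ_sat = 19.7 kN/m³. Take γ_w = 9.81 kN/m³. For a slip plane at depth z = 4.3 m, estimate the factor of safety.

With seepage parallel to the slope and the water table at the surface, the effective normal stress on the slip plane uses the buoyant unit weight γ' = γ_sat − γ_w while the driving shear stress uses γ_sat:
FS = [c' + γ' z cos²β tanφ'] / [γ_sat z sinβ cosβ]
γ' = 19.7 − 9.81 = 9.89 kN/m³
Numerator = 13.0 + 9.89·4.3·cos²37.7°·tan29.9° = 13.0 + 9.89·4.3·0.6260·0.5750 = 28.309 kPa
Denominator = 19.7·4.3·sin37.7°·cos37.7° = 19.7·4.3·0.6115·0.7912 = 40.987 kPa
FS = 28.309 / 40.987 = 0.691

FS = 0.69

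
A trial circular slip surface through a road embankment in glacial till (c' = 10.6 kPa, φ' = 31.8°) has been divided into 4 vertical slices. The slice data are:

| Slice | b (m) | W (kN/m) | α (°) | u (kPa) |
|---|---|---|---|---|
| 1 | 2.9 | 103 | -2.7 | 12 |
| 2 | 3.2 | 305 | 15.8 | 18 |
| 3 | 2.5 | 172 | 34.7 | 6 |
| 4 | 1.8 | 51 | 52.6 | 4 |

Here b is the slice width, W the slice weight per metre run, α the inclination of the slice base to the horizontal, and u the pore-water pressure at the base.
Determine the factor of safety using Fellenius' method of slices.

Ordinary method of slices: FS = Σ[c'·Δl_i + (W_i cosα_i − u_i·Δl_i)·tanφ'] / Σ W_i sinα_i, with Δl_i = b_i / cosα_i.
Slice 1: Δl = 2.9/cos(-2.7°) = 2.903 m; N'_1 = 103·cos(-2.7°) − 12·2.903 = 68.0; c'Δl = 30.77; W sinα = -4.9
Slice 2: Δl = 3.2/cos15.8° = 3.326 m; N'_2 = 305·cos15.8° − 18·3.326 = 233.6; c'Δl = 35.25; W sinα = 83.0
Slice 3: Δl = 2.5/cos34.7° = 3.041 m; N'_3 = 172·cos34.7° − 6·3.041 = 123.2; c'Δl = 32.23; W sinα = 97.9
Slice 4: Δl = 1.8/cos52.6° = 2.964 m; N'_4 = 51·cos52.6° − 4·2.964 = 19.1; c'Δl = 31.41; W sinα = 40.5
Σc'Δl = 129.7 kN/m; ΣN' = 443.9 kN/m; ΣW sinα = 216.6 kN/m
Resisting = 129.7 + 443.9·tan31.8° = 129.7 + 275.3 = 404.9 kN/m
FS = 404.9 / 216.6 = 1.869

FS = 1.87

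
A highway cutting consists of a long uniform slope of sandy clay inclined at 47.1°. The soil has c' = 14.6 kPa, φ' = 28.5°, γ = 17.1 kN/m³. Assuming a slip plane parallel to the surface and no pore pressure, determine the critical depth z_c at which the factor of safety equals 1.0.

Setting FS = 1.00 in FS = [c' + γz cos²β tanφ'] / [γz sinβ cosβ] and solving for z:
z = c' / [γ cosβ (FS·sinβ − cosβ·tanφ')]
  = 14.6 / [17.1·cos47.1°·(1.00·sin47.1° − cos47.1°·tan28.5°)]
  = 14.6 / [17.1·0.6807·(1.00·0.7325 − 0.6807·0.5430)]
  = 14.6 / 4.2248 = 3.456 m

z_c = 3.46 m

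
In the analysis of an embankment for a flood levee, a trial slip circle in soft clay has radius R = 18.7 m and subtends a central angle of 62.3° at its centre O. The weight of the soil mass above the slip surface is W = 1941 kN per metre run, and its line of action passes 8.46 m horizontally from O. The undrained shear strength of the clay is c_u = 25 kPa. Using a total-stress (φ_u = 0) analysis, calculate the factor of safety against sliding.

Taking moments about the centre O, the resisting moment is provided by the undrained shear strength acting along the arc:
Arc length L_a = R·θ = 18.7·(62.3°·π/180) = 18.7·1.0873 = 20.33 m
M_R = c_u·L_a·R = 25·20.33·18.7 = 9505.8 kN·m/m
M_D = W·d = 1941·8.46 = 16420.9 kN·m/m
FS = M_R / M_D = 9505.8 / 16420.9 = 0.579

FS = 0.58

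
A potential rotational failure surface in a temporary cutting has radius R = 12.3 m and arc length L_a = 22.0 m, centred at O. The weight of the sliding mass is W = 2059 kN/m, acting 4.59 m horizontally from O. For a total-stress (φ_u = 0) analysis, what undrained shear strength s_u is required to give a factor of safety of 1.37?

s_u = 47.8 kPa

FS = s_u·L_a·R / (W·d), so s_u = FS·W·d / (L_a·R).
s_u = 1.37·2059·4.59 / (22.00·12.3) = 12947.6 / 270.60 = 47.85 kPa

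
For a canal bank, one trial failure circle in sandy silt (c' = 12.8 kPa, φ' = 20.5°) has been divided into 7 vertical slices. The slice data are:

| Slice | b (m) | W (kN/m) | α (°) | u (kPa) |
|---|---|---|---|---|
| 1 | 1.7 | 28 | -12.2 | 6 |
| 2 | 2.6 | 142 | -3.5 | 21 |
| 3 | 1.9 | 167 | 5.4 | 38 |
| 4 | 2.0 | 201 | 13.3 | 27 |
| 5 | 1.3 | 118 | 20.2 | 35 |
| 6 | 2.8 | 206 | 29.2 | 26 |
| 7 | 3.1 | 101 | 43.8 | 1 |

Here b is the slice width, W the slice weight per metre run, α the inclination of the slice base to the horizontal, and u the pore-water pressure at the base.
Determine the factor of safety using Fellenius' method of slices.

Ordinary method of slices: FS = Σ[c'·Δl_i + (W_i cosα_i − u_i·Δl_i)·tanφ'] / Σ W_i sinα_i, with Δl_i = b_i / cosα_i.
Slice 1: Δl = 1.7/cos(-12.2°) = 1.739 m; N'_1 = 28·cos(-12.2°) − 6·1.739 = 16.9; c'Δl = 22.26; W sinα = -5.9
Slice 2: Δl = 2.6/cos(-3.5°) = 2.605 m; N'_2 = 142·cos(-3.5°) − 21·2.605 = 87.0; c'Δl = 33.34; W sinα = -8.7
Slice 3: Δl = 1.9/cos5.4° = 1.908 m; N'_3 = 167·cos5.4° − 38·1.908 = 93.7; c'Δl = 24.43; W sinα = 15.7
Slice 4: Δl = 2.0/cos13.3° = 2.055 m; N'_4 = 201·cos13.3° − 27·2.055 = 140.1; c'Δl = 26.31; W sinα = 46.2
Slice 5: Δl = 1.3/cos20.2° = 1.385 m; N'_5 = 118·cos20.2° − 35·1.385 = 62.3; c'Δl = 17.73; W sinα = 40.7
Slice 6: Δl = 2.8/cos29.2° = 3.208 m; N'_6 = 206·cos29.2° − 26·3.208 = 96.4; c'Δl = 41.06; W sinα = 100.5
Slice 7: Δl = 3.1/cos43.8° = 4.295 m; N'_7 = 101·cos43.8° − 1·4.295 = 68.6; c'Δl = 54.98; W sinα = 69.9
Σc'Δl = 220.1 kN/m; ΣN' = 565.1 kN/m; ΣW sinα = 258.5 kN/m
Resisting = 220.1 + 565.1·tan20.5° = 220.1 + 211.3 = 431.4 kN/m
FS = 431.4 / 258.5 = 1.669

FS = 1.67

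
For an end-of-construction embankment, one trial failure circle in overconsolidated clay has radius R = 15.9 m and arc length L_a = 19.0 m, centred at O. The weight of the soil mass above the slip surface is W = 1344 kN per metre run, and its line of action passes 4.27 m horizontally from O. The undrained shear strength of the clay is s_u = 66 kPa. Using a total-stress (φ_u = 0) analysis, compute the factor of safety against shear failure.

FS = 3.47

Taking moments about the centre O, the resisting moment is provided by the undrained shear strength acting along the arc:
M_R = s_u·L_a·R = 66·19.00·15.9 = 19938.6 kN·m/m
M_D = W·d = 1344·4.27 = 5738.9 kN·m/m
FS = M_R / M_D = 19938.6 / 5738.9 = 3.474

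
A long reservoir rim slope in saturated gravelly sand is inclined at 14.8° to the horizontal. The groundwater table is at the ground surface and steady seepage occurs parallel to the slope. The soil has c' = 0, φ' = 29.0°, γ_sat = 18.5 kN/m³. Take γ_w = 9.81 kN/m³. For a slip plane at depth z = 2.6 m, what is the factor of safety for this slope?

FS = 0.99

With seepage parallel to the slope and the water table at the surface, the effective normal stress on the slip plane uses the buoyant unit weight γ' = γ_sat − γ_w while the driving shear stress uses γ_sat:
FS = [c' + γ' z cos²β tanφ'] / [γ_sat z sinβ cosβ]
(For c' = 0 this reduces to FS = (γ'/γ_sat)·tanφ'/tanβ.)
γ' = 18.5 − 9.81 = 8.69 kN/m³
Numerator = 0.0 + 8.69·2.6·cos²14.8°·tan29.0° = 0.0 + 8.69·2.6·0.9347·0.5543 = 11.707 kPa
Denominator = 18.5·2.6·sin14.8°·cos14.8° = 18.5·2.6·0.2554·0.9668 = 11.879 kPa
FS = 11.707 / 11.879 = 0.985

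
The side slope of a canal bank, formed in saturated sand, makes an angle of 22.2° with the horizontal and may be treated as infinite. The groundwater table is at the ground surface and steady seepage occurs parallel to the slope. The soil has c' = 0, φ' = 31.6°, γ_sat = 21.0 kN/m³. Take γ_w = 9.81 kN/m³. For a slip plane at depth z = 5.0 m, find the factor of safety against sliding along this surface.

FS = 0.80

With seepage parallel to the slope and the water table at the surface, the effective normal stress on the slip plane uses the buoyant unit weight γ' = γ_sat − γ_w while the driving shear stress uses γ_sat:
FS = [c' + γ' z cos²β tanφ'] / [γ_sat z sinβ cosβ]
(For c' = 0 this reduces to FS = (γ'/γ_sat)·tanφ'/tanβ.)
γ' = 21.0 − 9.81 = 11.19 kN/m³
Numerator = 0.0 + 11.19·5.0·cos²22.2°·tan31.6° = 0.0 + 11.19·5.0·0.8572·0.6152 = 29.507 kPa
Denominator = 21.0·5.0·sin22.2°·cos22.2° = 21.0·5.0·0.3778·0.9259 = 36.732 kPa
FS = 29.507 / 36.732 = 0.803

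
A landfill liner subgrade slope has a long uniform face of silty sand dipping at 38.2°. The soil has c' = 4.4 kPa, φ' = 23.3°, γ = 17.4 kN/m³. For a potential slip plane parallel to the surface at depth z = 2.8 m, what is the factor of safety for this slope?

FS = 0.73

For an infinite slope with a slip plane parallel to the surface (no pore pressure): FS = [c' + γz cos²β tanφ'] / [γz sinβ cosβ].
γz = 17.4·2.8 = 48.72 kN/m²
Numerator = 4.4 + 48.72·cos²38.2°·tan23.3° = 4.4 + 48.72·0.6176·0.4307 = 17.358 kPa
Denominator = 48.72·sin38.2°·cos38.2° = 48.72·0.6184·0.7859 = 23.677 kPa
FS = 17.358 / 23.677 = 0.733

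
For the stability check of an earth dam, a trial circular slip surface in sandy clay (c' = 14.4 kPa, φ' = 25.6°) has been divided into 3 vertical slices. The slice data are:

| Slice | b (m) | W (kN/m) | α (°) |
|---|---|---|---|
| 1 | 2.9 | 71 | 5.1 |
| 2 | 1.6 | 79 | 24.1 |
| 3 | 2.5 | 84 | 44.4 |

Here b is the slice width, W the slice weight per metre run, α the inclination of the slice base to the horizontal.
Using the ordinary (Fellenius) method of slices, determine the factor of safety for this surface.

FS = 2.21

Ordinary method of slices: FS = Σ[c'·Δl_i + (W_i cosα_i)·tanφ'] / Σ W_i sinα_i, with Δl_i = b_i / cosα_i.
Slice 1: Δl = 2.9/cos5.1° = 2.912 m; N'_1 = 71·cos5.1° = 70.7; c'Δl = 41.93; W sinα = 6.3
Slice 2: Δl = 1.6/cos24.1° = 1.753 m; N'_2 = 79·cos24.1° = 72.1; c'Δl = 25.24; W sinα = 32.3
Slice 3: Δl = 2.5/cos44.4° = 3.499 m; N'_3 = 84·cos44.4° = 60.0; c'Δl = 50.39; W sinα = 58.8
Σc'Δl = 117.6 kN/m; ΣN' = 202.8 kN/m; ΣW sinα = 97.3 kN/m
Resisting = 117.6 + 202.8·tan25.6° = 117.6 + 97.2 = 214.7 kN/m
FS = 214.7 / 97.3 = 2.206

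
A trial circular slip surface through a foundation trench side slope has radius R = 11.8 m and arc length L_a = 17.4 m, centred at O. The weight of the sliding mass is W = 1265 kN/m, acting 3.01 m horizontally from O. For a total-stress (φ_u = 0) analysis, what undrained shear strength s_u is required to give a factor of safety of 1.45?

FS = s_u·L_a·R / (W·d), so s_u = FS·W·d / (L_a·R).
s_u = 1.45·1265·3.01 / (17.40·11.8) = 5521.1 / 205.32 = 26.89 kPa

s_u = 26.9 kPa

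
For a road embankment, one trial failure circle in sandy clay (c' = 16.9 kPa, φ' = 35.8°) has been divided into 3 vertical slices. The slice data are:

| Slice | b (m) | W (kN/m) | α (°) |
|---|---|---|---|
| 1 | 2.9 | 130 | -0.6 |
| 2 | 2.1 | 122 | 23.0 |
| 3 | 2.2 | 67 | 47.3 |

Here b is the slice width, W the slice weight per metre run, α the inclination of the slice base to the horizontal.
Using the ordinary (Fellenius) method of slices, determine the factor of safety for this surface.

FS = 3.66

Ordinary method of slices: FS = Σ[c'·Δl_i + (W_i cosα_i)·tanφ'] / Σ W_i sinα_i, with Δl_i = b_i / cosα_i.
Slice 1: Δl = 2.9/cos(-0.6°) = 2.900 m; N'_1 = 130·cos(-0.6°) = 130.0; c'Δl = 49.01; W sinα = -1.4
Slice 2: Δl = 2.1/cos23.0° = 2.281 m; N'_2 = 122·cos23.0° = 112.3; c'Δl = 38.55; W sinα = 47.7
Slice 3: Δl = 2.2/cos47.3° = 3.244 m; N'_3 = 67·cos47.3° = 45.4; c'Δl = 54.82; W sinα = 49.2
Σc'Δl = 142.4 kN/m; ΣN' = 287.7 kN/m; ΣW sinα = 95.5 kN/m
Resisting = 142.4 + 287.7·tan35.8° = 142.4 + 207.5 = 349.9 kN/m
FS = 349.9 / 95.5 = 3.662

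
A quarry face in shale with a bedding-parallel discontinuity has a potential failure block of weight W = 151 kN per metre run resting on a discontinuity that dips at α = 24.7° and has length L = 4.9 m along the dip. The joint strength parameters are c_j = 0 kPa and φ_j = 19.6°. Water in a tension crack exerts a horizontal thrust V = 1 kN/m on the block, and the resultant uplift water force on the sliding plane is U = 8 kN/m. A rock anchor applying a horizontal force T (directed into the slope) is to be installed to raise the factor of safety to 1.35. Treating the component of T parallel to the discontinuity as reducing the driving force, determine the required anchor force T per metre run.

T = 29 kN/m

Resolving forces along and normal to the sliding plane, with the horizontal anchor force T adding T·sinα to the effective normal force and T·cosα acting up the plane against the driving force:
FS = [c_jL + (W cosα − U − V sinα + T sinα) tanφ_j] / [W sinα + V cosα − T cosα]
Without the anchor: N' = 128.8 kN/m, driving T_d = 64.0 kN/m, resisting R = 0·4.9 + 128.8·tan19.6° = 45.9 kN/m, FS = 0.72.
Setting FS = 1.35 and solving for T:
1.35·(64.0 − T cos24.7°) = 45.9 + T sin24.7°·tan19.6°
T·(sin24.7°·tan19.6° + 1.35·cos24.7°) = 1.35·64.0 − 45.9
T·(0.4179·0.3561 + 1.35·0.9085) = 86.4 − 45.9 = 40.6
T·1.3753 = 40.6
T = 29.5 kN/m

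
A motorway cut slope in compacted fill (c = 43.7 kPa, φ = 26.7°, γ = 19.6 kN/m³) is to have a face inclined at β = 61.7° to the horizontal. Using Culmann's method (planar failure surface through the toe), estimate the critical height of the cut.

Culmann's analysis gives the critical failure plane at α_cr = (β + φ)/2 = (61.7 + 26.7)/2 = 44.2°, and the critical height
H_c = (4c/γ) · sinβ cosφ / [1 − cos(β − φ)]
    = (4·43.7/19.6) · sin61.7°·cos26.7° / [1 − cos(35.0°)]
    = 8.918 · 0.8805·0.8934 / [1 − 0.8192]
    = 8.918 · 0.7866 / 0.1808
    = 38.79 m

H_c = 38.79 m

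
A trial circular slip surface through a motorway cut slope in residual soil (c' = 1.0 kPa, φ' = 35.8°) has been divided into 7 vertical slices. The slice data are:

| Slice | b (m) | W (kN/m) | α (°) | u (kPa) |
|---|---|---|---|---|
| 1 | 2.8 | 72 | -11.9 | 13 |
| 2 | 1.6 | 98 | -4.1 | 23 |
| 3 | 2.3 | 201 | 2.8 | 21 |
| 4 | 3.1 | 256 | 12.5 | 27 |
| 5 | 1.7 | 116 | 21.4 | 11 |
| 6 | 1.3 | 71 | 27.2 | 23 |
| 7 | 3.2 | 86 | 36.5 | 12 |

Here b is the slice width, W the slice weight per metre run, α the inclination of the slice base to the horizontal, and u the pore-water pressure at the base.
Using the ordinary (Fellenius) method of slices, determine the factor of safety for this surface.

FS = 2.44

Ordinary method of slices: FS = Σ[c'·Δl_i + (W_i cosα_i − u_i·Δl_i)·tanφ'] / Σ W_i sinα_i, with Δl_i = b_i / cosα_i.
Slice 1: Δl = 2.8/cos(-11.9°) = 2.861 m; N'_1 = 72·cos(-11.9°) − 13·2.861 = 33.3; c'Δl = 2.86; W sinα = -14.8
Slice 2: Δl = 1.6/cos(-4.1°) = 1.604 m; N'_2 = 98·cos(-4.1°) − 23·1.604 = 60.9; c'Δl = 1.60; W sinα = -7.0
Slice 3: Δl = 2.3/cos2.8° = 2.303 m; N'_3 = 201·cos2.8° − 21·2.303 = 152.4; c'Δl = 2.30; W sinα = 9.8
Slice 4: Δl = 3.1/cos12.5° = 3.175 m; N'_4 = 256·cos12.5° − 27·3.175 = 164.2; c'Δl = 3.18; W sinα = 55.4
Slice 5: Δl = 1.7/cos21.4° = 1.826 m; N'_5 = 116·cos21.4° − 11·1.826 = 87.9; c'Δl = 1.83; W sinα = 42.3
Slice 6: Δl = 1.3/cos27.2° = 1.462 m; N'_6 = 71·cos27.2° − 23·1.462 = 29.5; c'Δl = 1.46; W sinα = 32.5
Slice 7: Δl = 3.2/cos36.5° = 3.981 m; N'_7 = 86·cos36.5° − 12·3.981 = 21.4; c'Δl = 3.98; W sinα = 51.2
Σc'Δl = 17.2 kN/m; ΣN' = 549.5 kN/m; ΣW sinα = 169.3 kN/m
Resisting = 17.2 + 549.5·tan35.8° = 17.2 + 396.3 = 413.5 kN/m
FS = 413.5 / 169.3 = 2.443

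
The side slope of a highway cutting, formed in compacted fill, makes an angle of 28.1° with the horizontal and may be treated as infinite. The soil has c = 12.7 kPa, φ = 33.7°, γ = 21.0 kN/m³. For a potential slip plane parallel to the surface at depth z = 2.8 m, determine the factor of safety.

For an infinite slope with a slip plane parallel to the surface (no pore pressure): FS = [c + γz cos²β tanφ] / [γz sinβ cosβ].
γz = 21.0·2.8 = 58.80 kN/m²
Numerator = 12.7 + 58.80·cos²28.1°·tan33.7° = 12.7 + 58.80·0.7781·0.6669 = 43.215 kPa
Denominator = 58.80·sin28.1°·cos28.1° = 58.80·0.4710·0.8821 = 24.431 kPa
FS = 43.215 / 24.431 = 1.769

FS = 1.77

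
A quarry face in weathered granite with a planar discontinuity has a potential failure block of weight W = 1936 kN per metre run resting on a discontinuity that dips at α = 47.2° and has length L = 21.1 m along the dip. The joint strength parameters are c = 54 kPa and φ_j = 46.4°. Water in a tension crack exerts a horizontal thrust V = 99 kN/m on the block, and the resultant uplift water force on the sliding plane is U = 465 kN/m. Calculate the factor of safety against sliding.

FS = 1.31

Resolving the block weight along and normal to the plane and applying the Mohr–Coulomb strength on the joint:
N' = W cosα − U − V sinα = 1936·cos47.2° − 465 − 99·sin47.2° = 777.8 kN/m
Driving force T = W sinα + V cosα = 1936·sin47.2° + 99·cos47.2° = 1487.8 kN/m
Resisting force R = c·L + N'·tanφ_j = 54·21.1 + 777.8·tan46.4° = 1139.4 + 816.7 = 1956.1 kN/m
FS = R / T = 1956.1 / 1487.8 = 1.315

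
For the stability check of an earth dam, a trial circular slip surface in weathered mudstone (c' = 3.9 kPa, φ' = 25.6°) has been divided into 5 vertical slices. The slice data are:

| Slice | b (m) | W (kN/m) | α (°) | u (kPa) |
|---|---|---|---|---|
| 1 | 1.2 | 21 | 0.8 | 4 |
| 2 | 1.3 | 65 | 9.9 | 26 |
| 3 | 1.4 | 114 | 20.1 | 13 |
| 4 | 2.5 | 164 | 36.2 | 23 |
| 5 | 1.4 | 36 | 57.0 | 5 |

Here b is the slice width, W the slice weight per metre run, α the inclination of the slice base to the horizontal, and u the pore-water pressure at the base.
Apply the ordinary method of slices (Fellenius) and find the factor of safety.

Ordinary method of slices: FS = Σ[c'·Δl_i + (W_i cosα_i − u_i·Δl_i)·tanφ'] / Σ W_i sinα_i, with Δl_i = b_i / cosα_i.
Slice 1: Δl = 1.2/cos0.8° = 1.200 m; N'_1 = 21·cos0.8° − 4·1.200 = 16.2; c'Δl = 4.68; W sinα = 0.3
Slice 2: Δl = 1.3/cos9.9° = 1.320 m; N'_2 = 65·cos9.9° − 26·1.320 = 29.7; c'Δl = 5.15; W sinα = 11.2
Slice 3: Δl = 1.4/cos20.1° = 1.491 m; N'_3 = 114·cos20.1° − 13·1.491 = 87.7; c'Δl = 5.81; W sinα = 39.2
Slice 4: Δl = 2.5/cos36.2° = 3.098 m; N'_4 = 164·cos36.2° − 23·3.098 = 61.1; c'Δl = 12.08; W sinα = 96.9
Slice 5: Δl = 1.4/cos57.0° = 2.571 m; N'_5 = 36·cos57.0° − 5·2.571 = 6.8; c'Δl = 10.02; W sinα = 30.2
Σc'Δl = 37.7 kN/m; ΣN' = 201.4 kN/m; ΣW sinα = 177.7 kN/m
Resisting = 37.7 + 201.4·tan25.6° = 37.7 + 96.5 = 134.3 kN/m
FS = 134.3 / 177.7 = 0.756

FS = 0.76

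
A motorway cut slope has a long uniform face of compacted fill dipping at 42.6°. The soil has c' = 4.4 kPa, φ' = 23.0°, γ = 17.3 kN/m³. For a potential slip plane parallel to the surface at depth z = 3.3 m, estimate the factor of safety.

For an infinite slope with a slip plane parallel to the surface (no pore pressure): FS = [c' + γz cos²β tanφ'] / [γz sinβ cosβ].
γz = 17.3·3.3 = 57.09 kN/m²
Numerator = 4.4 + 57.09·cos²42.6°·tan23.0° = 4.4 + 57.09·0.5418·0.4245 = 17.531 kPa
Denominator = 57.09·sin42.6°·cos42.6° = 57.09·0.6769·0.7361 = 28.445 kPa
FS = 17.531 / 28.445 = 0.616

FS = 0.62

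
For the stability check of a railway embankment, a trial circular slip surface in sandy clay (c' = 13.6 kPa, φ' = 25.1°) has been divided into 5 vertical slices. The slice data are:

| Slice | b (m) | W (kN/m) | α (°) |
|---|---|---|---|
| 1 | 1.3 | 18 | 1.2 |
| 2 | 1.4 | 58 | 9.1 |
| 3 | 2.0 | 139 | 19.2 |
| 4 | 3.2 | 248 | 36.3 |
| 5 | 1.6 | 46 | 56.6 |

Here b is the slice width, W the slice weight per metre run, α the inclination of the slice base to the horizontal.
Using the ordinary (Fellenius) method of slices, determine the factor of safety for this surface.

Ordinary method of slices: FS = Σ[c'·Δl_i + (W_i cosα_i)·tanφ'] / Σ W_i sinα_i, with Δl_i = b_i / cosα_i.
Slice 1: Δl = 1.3/cos1.2° = 1.300 m; N'_1 = 18·cos1.2° = 18.0; c'Δl = 17.68; W sinα = 0.4
Slice 2: Δl = 1.4/cos9.1° = 1.418 m; N'_2 = 58·cos9.1° = 57.3; c'Δl = 19.28; W sinα = 9.2
Slice 3: Δl = 2.0/cos19.2° = 2.118 m; N'_3 = 139·cos19.2° = 131.3; c'Δl = 28.80; W sinα = 45.7
Slice 4: Δl = 3.2/cos36.3° = 3.971 m; N'_4 = 248·cos36.3° = 199.9; c'Δl = 54.00; W sinα = 146.8
Slice 5: Δl = 1.6/cos56.6° = 2.907 m; N'_5 = 46·cos56.6° = 25.3; c'Δl = 39.53; W sinα = 38.4
Σc'Δl = 159.3 kN/m; ΣN' = 431.7 kN/m; ΣW sinα = 240.5 kN/m
Resisting = 159.3 + 431.7·tan25.1° = 159.3 + 202.2 = 361.5 kN/m
FS = 361.5 / 240.5 = 1.503

FS = 1.50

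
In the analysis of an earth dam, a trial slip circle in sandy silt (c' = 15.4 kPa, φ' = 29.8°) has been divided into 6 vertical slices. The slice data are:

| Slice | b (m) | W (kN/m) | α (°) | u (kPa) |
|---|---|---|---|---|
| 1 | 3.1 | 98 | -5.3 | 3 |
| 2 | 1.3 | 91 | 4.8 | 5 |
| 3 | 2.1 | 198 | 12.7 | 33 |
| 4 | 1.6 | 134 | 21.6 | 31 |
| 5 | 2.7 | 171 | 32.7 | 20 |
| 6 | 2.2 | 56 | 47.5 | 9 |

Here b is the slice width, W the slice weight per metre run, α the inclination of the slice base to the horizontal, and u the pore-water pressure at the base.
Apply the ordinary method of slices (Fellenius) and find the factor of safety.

Ordinary method of slices: FS = Σ[c'·Δl_i + (W_i cosα_i − u_i·Δl_i)·tanφ'] / Σ W_i sinα_i, with Δl_i = b_i / cosα_i.
Slice 1: Δl = 3.1/cos(-5.3°) = 3.113 m; N'_1 = 98·cos(-5.3°) − 3·3.113 = 88.2; c'Δl = 47.94; W sinα = -9.1
Slice 2: Δl = 1.3/cos4.8° = 1.305 m; N'_2 = 91·cos4.8° − 5·1.305 = 84.2; c'Δl = 20.09; W sinα = 7.6
Slice 3: Δl = 2.1/cos12.7° = 2.153 m; N'_3 = 198·cos12.7° − 33·2.153 = 122.1; c'Δl = 33.15; W sinα = 43.5
Slice 4: Δl = 1.6/cos21.6° = 1.721 m; N'_4 = 134·cos21.6° − 31·1.721 = 71.2; c'Δl = 26.50; W sinα = 49.3
Slice 5: Δl = 2.7/cos32.7° = 3.209 m; N'_5 = 171·cos32.7° − 20·3.209 = 79.7; c'Δl = 49.41; W sinα = 92.4
Slice 6: Δl = 2.2/cos47.5° = 3.256 m; N'_6 = 56·cos47.5° − 9·3.256 = 8.5; c'Δl = 50.15; W sinα = 41.3
Σc'Δl = 227.2 kN/m; ΣN' = 454.0 kN/m; ΣW sinα = 225.1 kN/m
Resisting = 227.2 + 454.0·tan29.8° = 227.2 + 260.0 = 487.3 kN/m
FS = 487.3 / 225.1 = 2.165

FS = 2.16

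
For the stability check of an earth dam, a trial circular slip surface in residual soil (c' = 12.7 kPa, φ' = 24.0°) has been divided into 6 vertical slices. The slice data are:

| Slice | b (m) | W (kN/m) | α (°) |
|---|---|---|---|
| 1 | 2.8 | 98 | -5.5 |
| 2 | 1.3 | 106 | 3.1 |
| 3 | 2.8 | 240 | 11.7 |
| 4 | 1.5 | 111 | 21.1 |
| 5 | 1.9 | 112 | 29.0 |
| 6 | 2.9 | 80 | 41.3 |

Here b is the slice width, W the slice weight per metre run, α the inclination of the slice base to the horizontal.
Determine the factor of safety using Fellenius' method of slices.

FS = 2.59

Ordinary method of slices: FS = Σ[c'·Δl_i + (W_i cosα_i)·tanφ'] / Σ W_i sinα_i, with Δl_i = b_i / cosα_i.
Slice 1: Δl = 2.8/cos(-5.5°) = 2.813 m; N'_1 = 98·cos(-5.5°) = 97.5; c'Δl = 35.72; W sinα = -9.4
Slice 2: Δl = 1.3/cos3.1° = 1.302 m; N'_2 = 106·cos3.1° = 105.8; c'Δl = 16.53; W sinα = 5.7
Slice 3: Δl = 2.8/cos11.7° = 2.859 m; N'_3 = 240·cos11.7° = 235.0; c'Δl = 36.31; W sinα = 48.7
Slice 4: Δl = 1.5/cos21.1° = 1.608 m; N'_4 = 111·cos21.1° = 103.6; c'Δl = 20.42; W sinα = 40.0
Slice 5: Δl = 1.9/cos29.0° = 2.172 m; N'_5 = 112·cos29.0° = 98.0; c'Δl = 27.59; W sinα = 54.3
Slice 6: Δl = 2.9/cos41.3° = 3.860 m; N'_6 = 80·cos41.3° = 60.1; c'Δl = 49.02; W sinα = 52.8
Σc'Δl = 185.6 kN/m; ΣN' = 700.0 kN/m; ΣW sinα = 192.1 kN/m
Resisting = 185.6 + 700.0·tan24.0° = 185.6 + 311.7 = 497.3 kN/m
FS = 497.3 / 192.1 = 2.589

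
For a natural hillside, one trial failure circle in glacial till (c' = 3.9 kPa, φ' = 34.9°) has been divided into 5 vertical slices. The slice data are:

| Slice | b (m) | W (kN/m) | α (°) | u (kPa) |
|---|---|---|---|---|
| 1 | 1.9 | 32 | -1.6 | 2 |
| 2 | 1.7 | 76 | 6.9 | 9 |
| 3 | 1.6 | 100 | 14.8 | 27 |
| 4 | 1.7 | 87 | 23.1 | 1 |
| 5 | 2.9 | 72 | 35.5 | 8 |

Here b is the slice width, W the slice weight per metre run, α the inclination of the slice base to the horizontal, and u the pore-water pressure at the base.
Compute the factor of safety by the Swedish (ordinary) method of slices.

FS = 1.96

Ordinary method of slices: FS = Σ[c'·Δl_i + (W_i cosα_i − u_i·Δl_i)·tanφ'] / Σ W_i sinα_i, with Δl_i = b_i / cosα_i.
Slice 1: Δl = 1.9/cos(-1.6°) = 1.901 m; N'_1 = 32·cos(-1.6°) − 2·1.901 = 28.2; c'Δl = 7.41; W sinα = -0.9
Slice 2: Δl = 1.7/cos6.9° = 1.712 m; N'_2 = 76·cos6.9° − 9·1.712 = 60.0; c'Δl = 6.68; W sinα = 9.1
Slice 3: Δl = 1.6/cos14.8° = 1.655 m; N'_3 = 100·cos14.8° − 27·1.655 = 52.0; c'Δl = 6.45; W sinα = 25.5
Slice 4: Δl = 1.7/cos23.1° = 1.848 m; N'_4 = 87·cos23.1° − 1·1.848 = 78.2; c'Δl = 7.21; W sinα = 34.1
Slice 5: Δl = 2.9/cos35.5° = 3.562 m; N'_5 = 72·cos35.5° − 8·3.562 = 30.1; c'Δl = 13.89; W sinα = 41.8
Σc'Δl = 41.6 kN/m; ΣN' = 248.5 kN/m; ΣW sinα = 109.7 kN/m
Resisting = 41.6 + 248.5·tan34.9° = 41.6 + 173.4 = 215.0 kN/m
FS = 215.0 / 109.7 = 1.960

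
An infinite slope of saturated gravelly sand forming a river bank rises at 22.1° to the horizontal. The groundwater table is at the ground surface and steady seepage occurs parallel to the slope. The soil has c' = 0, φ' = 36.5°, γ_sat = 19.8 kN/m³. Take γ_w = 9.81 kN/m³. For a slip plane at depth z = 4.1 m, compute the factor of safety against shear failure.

FS = 0.92

With seepage parallel to the slope and the water table at the surface, the effective normal stress on the slip plane uses the buoyant unit weight γ' = γ_sat − γ_w while the driving shear stress uses γ_sat:
FS = [c' + γ' z cos²β tanφ'] / [γ_sat z sinβ cosβ]
(For c' = 0 this reduces to FS = (γ'/γ_sat)·tanφ'/tanβ.)
γ' = 19.8 − 9.81 = 9.99 kN/m³
Numerator = 0.0 + 9.99·4.1·cos²22.1°·tan36.5° = 0.0 + 9.99·4.1·0.8585·0.7400 = 26.018 kPa
Denominator = 19.8·4.1·sin22.1°·cos22.1° = 19.8·4.1·0.3762·0.9265 = 28.298 kPa
FS = 26.018 / 28.298 = 0.919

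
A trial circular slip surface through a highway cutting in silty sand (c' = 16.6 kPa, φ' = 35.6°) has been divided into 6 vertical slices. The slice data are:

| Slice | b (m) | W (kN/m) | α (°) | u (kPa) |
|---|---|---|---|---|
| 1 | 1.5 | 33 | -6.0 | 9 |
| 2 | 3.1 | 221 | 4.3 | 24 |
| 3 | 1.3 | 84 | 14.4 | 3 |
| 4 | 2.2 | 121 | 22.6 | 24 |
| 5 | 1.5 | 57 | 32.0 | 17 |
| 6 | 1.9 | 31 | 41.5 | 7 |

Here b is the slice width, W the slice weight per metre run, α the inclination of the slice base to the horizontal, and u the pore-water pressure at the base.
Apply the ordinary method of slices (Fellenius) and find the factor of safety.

FS = 3.35

Ordinary method of slices: FS = Σ[c'·Δl_i + (W_i cosα_i − u_i·Δl_i)·tanφ'] / Σ W_i sinα_i, with Δl_i = b_i / cosα_i.
Slice 1: Δl = 1.5/cos(-6.0°) = 1.508 m; N'_1 = 33·cos(-6.0°) − 9·1.508 = 19.2; c'Δl = 25.04; W sinα = -3.4
Slice 2: Δl = 3.1/cos4.3° = 3.109 m; N'_2 = 221·cos4.3° − 24·3.109 = 145.8; c'Δl = 51.61; W sinα = 16.6
Slice 3: Δl = 1.3/cos14.4° = 1.342 m; N'_3 = 84·cos14.4° − 3·1.342 = 77.3; c'Δl = 22.28; W sinα = 20.9
Slice 4: Δl = 2.2/cos22.6° = 2.383 m; N'_4 = 121·cos22.6° − 24·2.383 = 54.5; c'Δl = 39.56; W sinα = 46.5
Slice 5: Δl = 1.5/cos32.0° = 1.769 m; N'_5 = 57·cos32.0° − 17·1.769 = 18.3; c'Δl = 29.36; W sinα = 30.2
Slice 6: Δl = 1.9/cos41.5° = 2.537 m; N'_6 = 31·cos41.5° − 7·2.537 = 5.5; c'Δl = 42.11; W sinα = 20.5
Σc'Δl = 210.0 kN/m; ΣN' = 320.6 kN/m; ΣW sinα = 131.3 kN/m
Resisting = 210.0 + 320.6·tan35.6° = 210.0 + 229.5 = 439.5 kN/m
FS = 439.5 / 131.3 = 3.348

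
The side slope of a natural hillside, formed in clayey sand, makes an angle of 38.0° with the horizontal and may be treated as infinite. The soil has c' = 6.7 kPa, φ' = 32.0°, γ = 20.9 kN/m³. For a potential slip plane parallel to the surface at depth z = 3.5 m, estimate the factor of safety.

For an infinite slope with a slip plane parallel to the surface (no pore pressure): FS = [c' + γz cos²β tanφ'] / [γz sinβ cosβ].
γz = 20.9·3.5 = 73.15 kN/m²
Numerator = 6.7 + 73.15·cos²38.0°·tan32.0° = 6.7 + 73.15·0.6210·0.6249 = 35.084 kPa
Denominator = 73.15·sin38.0°·cos38.0° = 73.15·0.6157·0.7880 = 35.489 kPa
FS = 35.084 / 35.489 = 0.989

FS = 0.99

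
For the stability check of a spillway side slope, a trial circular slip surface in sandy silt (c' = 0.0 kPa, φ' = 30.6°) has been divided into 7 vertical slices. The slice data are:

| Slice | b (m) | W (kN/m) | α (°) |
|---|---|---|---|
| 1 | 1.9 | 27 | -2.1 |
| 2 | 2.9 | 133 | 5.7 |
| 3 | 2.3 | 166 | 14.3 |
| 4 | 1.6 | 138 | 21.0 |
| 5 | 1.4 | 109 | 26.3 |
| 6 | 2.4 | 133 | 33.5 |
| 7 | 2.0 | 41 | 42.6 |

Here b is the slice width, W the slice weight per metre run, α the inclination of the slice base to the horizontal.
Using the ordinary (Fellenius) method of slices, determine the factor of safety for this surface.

Ordinary method of slices: FS = Σ[c'·Δl_i + (W_i cosα_i)·tanφ'] / Σ W_i sinα_i, with Δl_i = b_i / cosα_i.
Slice 1: Δl = 1.9/cos(-2.1°) = 1.901 m; N'_1 = 27·cos(-2.1°) = 27.0; c'Δl = 0.00; W sinα = -1.0
Slice 2: Δl = 2.9/cos5.7° = 2.914 m; N'_2 = 133·cos5.7° = 132.3; c'Δl = 0.00; W sinα = 13.2
Slice 3: Δl = 2.3/cos14.3° = 2.374 m; N'_3 = 166·cos14.3° = 160.9; c'Δl = 0.00; W sinα = 41.0
Slice 4: Δl = 1.6/cos21.0° = 1.714 m; N'_4 = 138·cos21.0° = 128.8; c'Δl = 0.00; W sinα = 49.5
Slice 5: Δl = 1.4/cos26.3° = 1.562 m; N'_5 = 109·cos26.3° = 97.7; c'Δl = 0.00; W sinα = 48.3
Slice 6: Δl = 2.4/cos33.5° = 2.878 m; N'_6 = 133·cos33.5° = 110.9; c'Δl = 0.00; W sinα = 73.4
Slice 7: Δl = 2.0/cos42.6° = 2.717 m; N'_7 = 41·cos42.6° = 30.2; c'Δl = 0.00; W sinα = 27.8
Σc'Δl = 0.0 kN/m; ΣN' = 687.8 kN/m; ΣW sinα = 252.1 kN/m
Resisting = 0.0 + 687.8·tan30.6° = 0.0 + 406.8 = 406.8 kN/m
FS = 406.8 / 252.1 = 1.613

FS = 1.61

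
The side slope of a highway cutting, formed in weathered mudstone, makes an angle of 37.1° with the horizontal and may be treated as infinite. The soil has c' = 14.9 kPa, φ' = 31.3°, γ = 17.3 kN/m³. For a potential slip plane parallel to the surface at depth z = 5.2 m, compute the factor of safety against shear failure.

For an infinite slope with a slip plane parallel to the surface (no pore pressure): FS = [c' + γz cos²β tanφ'] / [γz sinβ cosβ].
γz = 17.3·5.2 = 89.96 kN/m²
Numerator = 14.9 + 89.96·cos²37.1°·tan31.3° = 14.9 + 89.96·0.6361·0.6080 = 49.695 kPa
Denominator = 89.96·sin37.1°·cos37.1° = 89.96·0.6032·0.7976 = 43.281 kPa
FS = 49.695 / 43.281 = 1.148

FS = 1.15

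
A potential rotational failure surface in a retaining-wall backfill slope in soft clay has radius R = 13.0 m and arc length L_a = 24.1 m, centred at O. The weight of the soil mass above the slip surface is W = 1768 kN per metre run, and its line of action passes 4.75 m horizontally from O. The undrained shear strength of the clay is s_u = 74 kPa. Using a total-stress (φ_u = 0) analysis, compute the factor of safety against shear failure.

Taking moments about the centre O, the resisting moment is provided by the undrained shear strength acting along the arc:
M_R = s_u·L_a·R = 74·24.10·13.0 = 23184.2 kN·m/m
M_D = W·d = 1768·4.75 = 8398.0 kN·m/m
FS = M_R / M_D = 23184.2 / 8398.0 = 2.761

FS = 2.76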